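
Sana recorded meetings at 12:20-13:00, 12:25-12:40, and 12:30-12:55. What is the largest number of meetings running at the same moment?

3

Sweep endpoints in order; track running count of active intervals.
Peak of 3 reached at 12:30.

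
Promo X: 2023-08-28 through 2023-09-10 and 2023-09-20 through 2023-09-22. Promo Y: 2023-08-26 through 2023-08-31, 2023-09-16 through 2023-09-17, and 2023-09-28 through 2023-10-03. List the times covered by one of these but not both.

2023-08-26 through 2023-08-27, 2023-09-01 through 2023-09-10, 2023-09-16 through 2023-09-17, 2023-09-20 through 2023-09-22, 2023-09-28 through 2023-10-03

A \ B = 2023-09-01 through 2023-09-10, 2023-09-20 through 2023-09-22.
B \ A = 2023-08-26 through 2023-08-27, 2023-09-16 through 2023-09-17, 2023-09-28 through 2023-10-03.
Union of the two gives the symmetric difference.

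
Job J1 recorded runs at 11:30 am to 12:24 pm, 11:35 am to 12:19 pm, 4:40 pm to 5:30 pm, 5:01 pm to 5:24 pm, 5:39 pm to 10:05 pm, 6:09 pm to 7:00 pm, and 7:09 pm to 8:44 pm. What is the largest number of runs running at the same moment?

2

At 11:35 am, 2 of the intervals are simultaneously active.
No point has more.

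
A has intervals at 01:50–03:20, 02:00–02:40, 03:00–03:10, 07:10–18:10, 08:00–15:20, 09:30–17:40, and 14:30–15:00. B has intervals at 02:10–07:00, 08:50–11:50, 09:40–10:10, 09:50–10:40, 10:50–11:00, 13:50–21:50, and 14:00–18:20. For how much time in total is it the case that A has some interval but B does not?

4 h

A, merged: 01:50–03:20, 07:10–18:10.
B, merged: 02:10–07:00, 08:50–11:50, 13:50–21:50.
A \ B = 01:50–02:10, 07:10–08:50, 11:50–13:50.
Total: 20 min + 1 h 40 min + 2 h = 4 h.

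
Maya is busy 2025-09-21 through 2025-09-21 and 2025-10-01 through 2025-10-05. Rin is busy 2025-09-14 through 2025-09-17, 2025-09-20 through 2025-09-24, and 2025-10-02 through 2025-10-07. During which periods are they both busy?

2025-09-21 through 2025-09-21 meets the second set on 2025-09-21 through 2025-09-21.
2025-10-01 through 2025-10-05 meets the second set on 2025-10-02 through 2025-10-05.

2025-09-21 through 2025-09-21, 2025-10-02 through 2025-10-05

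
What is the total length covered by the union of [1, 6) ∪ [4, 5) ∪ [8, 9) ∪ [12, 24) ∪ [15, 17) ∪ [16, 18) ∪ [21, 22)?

18

Merged: [1, 6), [8, 9), [12, 24).
Lengths: 5 + 1 + 12 = 18.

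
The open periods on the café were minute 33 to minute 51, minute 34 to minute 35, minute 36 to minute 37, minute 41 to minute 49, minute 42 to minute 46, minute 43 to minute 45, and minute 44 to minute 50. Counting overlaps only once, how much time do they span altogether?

Merged: minute 33 to minute 51.
Length: 18 minutes.

18 minutes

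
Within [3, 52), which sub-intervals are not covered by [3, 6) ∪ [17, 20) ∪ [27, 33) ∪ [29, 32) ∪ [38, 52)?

[6, 17) ∪ [20, 27) ∪ [33, 38)

Covered (merged): [3, 6), [17, 20), [27, 33), [38, 52).
Complement within [3, 52): [6, 17), [20, 27), [33, 38).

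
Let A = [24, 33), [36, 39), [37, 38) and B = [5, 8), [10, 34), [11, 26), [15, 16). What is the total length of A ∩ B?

A, merged: [24, 33), [36, 39).
B, merged: [5, 8), [10, 34).
A ∩ B = [24, 33).
Total: 9.

9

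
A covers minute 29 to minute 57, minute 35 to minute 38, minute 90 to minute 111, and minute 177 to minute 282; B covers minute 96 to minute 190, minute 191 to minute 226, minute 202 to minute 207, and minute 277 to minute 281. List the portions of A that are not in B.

minute 29 to minute 57, minute 90 to minute 96, minute 190 to minute 191, minute 226 to minute 277, minute 281 to minute 282

A, merged: minute 29 to minute 57, minute 90 to minute 111, minute 177 to minute 282.
B, merged: minute 96 to minute 190, minute 191 to minute 226, minute 277 to minute 281.
minute 29 to minute 57: nothing removed.
minute 90 to minute 111 \ B = minute 90 to minute 96.
minute 177 to minute 282 \ B = minute 190 to minute 191, minute 226 to minute 277, minute 281 to minute 282.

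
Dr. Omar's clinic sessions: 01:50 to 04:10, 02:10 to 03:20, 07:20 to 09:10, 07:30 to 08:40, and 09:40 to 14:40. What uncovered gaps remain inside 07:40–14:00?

09:10-09:40

Covered (merged): 01:50-04:10, 07:20-09:10, 09:40-14:40.
Gaps within 07:40-14:00: 09:10-09:40.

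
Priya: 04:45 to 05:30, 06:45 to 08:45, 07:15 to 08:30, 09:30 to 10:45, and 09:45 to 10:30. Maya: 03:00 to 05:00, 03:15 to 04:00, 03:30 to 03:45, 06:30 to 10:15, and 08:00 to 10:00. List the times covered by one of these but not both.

03:00-04:45, 05:00-05:30, 06:30-06:45, 08:45-09:30, 10:15-10:45

A, merged: 04:45-05:30, 06:45-08:45, 09:30-10:45.
B, merged: 03:00-05:00, 06:30-10:15.
A but not B: 05:00-05:30, 10:15-10:45.
B but not A: 03:00-04:45, 06:30-06:45, 08:45-09:30.
Combining gives A △ B.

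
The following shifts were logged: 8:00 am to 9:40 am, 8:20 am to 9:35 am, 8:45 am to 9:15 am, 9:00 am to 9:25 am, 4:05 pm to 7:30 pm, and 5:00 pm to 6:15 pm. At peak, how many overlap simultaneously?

Walk the sorted start/end points keeping a running depth.
The depth first hits 4 at 9:00 am.

4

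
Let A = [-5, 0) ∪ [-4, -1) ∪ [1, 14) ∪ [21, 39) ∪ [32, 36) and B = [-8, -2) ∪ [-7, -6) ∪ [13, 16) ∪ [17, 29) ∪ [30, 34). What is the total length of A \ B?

20

Merge the first list: [-5, 0), [1, 14), [21, 39).
Merge the second list: [-8, -2), [13, 16), [17, 29), [30, 34).
A \ B = [-2, 0), [1, 13), [29, 30), [34, 39).
Total: 2 + 12 + 1 + 5 = 20.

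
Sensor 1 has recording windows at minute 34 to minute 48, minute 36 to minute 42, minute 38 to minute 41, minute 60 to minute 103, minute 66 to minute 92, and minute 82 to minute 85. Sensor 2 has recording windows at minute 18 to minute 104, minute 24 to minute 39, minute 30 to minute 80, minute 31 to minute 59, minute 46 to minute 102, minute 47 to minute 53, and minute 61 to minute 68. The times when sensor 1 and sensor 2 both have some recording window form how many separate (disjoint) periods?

2

A, merged: minute 34 to minute 48, minute 60 to minute 103.
B, merged: minute 18 to minute 104.
A ∩ B = minute 34 to minute 48, minute 60 to minute 103.
That is 2 disjoint pieces.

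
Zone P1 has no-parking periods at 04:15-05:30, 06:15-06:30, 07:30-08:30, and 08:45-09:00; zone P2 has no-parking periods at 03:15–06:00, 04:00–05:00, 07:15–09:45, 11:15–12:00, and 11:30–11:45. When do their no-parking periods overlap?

B, merged: 03:15–06:00, 07:15–09:45, 11:15–12:00.
04:15–05:30 meets the second set on 04:15–05:30.
06:15–06:30: no overlap with the second set.
07:30–08:30 meets the second set on 07:30–08:30.
08:45–09:00 meets the second set on 08:45–09:00.

04:15–05:30, 07:30–08:30, 08:45–09:00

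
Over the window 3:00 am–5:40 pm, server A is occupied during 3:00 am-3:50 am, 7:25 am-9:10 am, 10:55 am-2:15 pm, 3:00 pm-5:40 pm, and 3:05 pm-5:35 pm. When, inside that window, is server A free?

After merging, the occupied span is 3:00 am–3:50 am, 7:25 am–9:10 am, 10:55 am–2:15 pm, 3:00 pm–5:40 pm.
Gaps within 3:00 am–5:40 pm: 3:50 am–7:25 am, 9:10 am–10:55 am, 2:15 pm–3:00 pm.

3:50 am–7:25 am, 9:10 am–10:55 am, 2:15 pm–3:00 pm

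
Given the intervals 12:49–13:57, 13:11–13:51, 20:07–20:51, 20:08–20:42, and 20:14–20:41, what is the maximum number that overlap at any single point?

At 20:14, 3 of the intervals are simultaneously active.
No point has more.

3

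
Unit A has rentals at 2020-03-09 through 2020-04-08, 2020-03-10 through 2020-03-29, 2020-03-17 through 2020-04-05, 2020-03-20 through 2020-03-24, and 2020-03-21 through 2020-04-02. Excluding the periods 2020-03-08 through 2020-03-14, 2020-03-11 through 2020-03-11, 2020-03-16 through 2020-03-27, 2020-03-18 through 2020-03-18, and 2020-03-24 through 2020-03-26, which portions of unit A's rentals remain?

A, merged: 2020-03-09 through 2020-04-08.
B, merged: 2020-03-08 through 2020-03-14, 2020-03-16 through 2020-03-27.
2020-03-09 through 2020-04-08 minus B → 2020-03-15 through 2020-03-15, 2020-03-28 through 2020-04-08.

2020-03-15 through 2020-03-15, 2020-03-28 through 2020-04-08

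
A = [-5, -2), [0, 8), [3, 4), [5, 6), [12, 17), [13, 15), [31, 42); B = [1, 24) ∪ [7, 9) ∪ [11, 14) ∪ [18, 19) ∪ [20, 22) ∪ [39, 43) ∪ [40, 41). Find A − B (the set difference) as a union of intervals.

Merge the first list: [-5, -2), [0, 8), [12, 17), [31, 42).
Merge the second list: [1, 24), [39, 43).
[-5, -2): no B overlap → unchanged.
[0, 8) minus B → [0, 1).
[12, 17): fully covered by B → removed.
[31, 42) minus B → [31, 39).

[-5, -2) ∪ [0, 1) ∪ [31, 39)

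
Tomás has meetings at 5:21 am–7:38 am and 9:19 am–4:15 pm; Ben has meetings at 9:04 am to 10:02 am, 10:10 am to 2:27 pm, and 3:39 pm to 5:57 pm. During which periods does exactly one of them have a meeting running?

Only in the first: 5:21 am-7:38 am, 10:02 am-10:10 am, 2:27 pm-3:39 pm.
Only in the second: 9:04 am-9:19 am, 4:15 pm-5:57 pm.
Together these are the periods covered by exactly one.

5:21 am-7:38 am, 9:04 am-9:19 am, 10:02 am-10:10 am, 2:27 pm-3:39 pm, 4:15 pm-5:57 pm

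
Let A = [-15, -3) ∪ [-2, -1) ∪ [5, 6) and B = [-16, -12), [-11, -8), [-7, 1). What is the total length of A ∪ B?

A ∪ B = [-16, 1), [5, 6).
Total: 17 + 1 = 18.

18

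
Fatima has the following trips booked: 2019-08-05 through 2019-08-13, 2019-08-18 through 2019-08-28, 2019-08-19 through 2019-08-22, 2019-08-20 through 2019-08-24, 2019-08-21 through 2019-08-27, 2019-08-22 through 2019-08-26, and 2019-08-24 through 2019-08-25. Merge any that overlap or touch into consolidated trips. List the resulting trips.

2019-08-05 through 2019-08-13, 2019-08-18 through 2019-08-28

2019-08-18 through 2019-08-28 is disjoint → start new block.
2019-08-19 through 2019-08-22 overlaps/touches 2019-08-18 through 2019-08-28 → extend to 2019-08-18 through 2019-08-28.
2019-08-20 through 2019-08-24 overlaps/touches 2019-08-18 through 2019-08-28 → extend to 2019-08-18 through 2019-08-28.
2019-08-21 through 2019-08-27 overlaps/touches 2019-08-18 through 2019-08-28 → extend to 2019-08-18 through 2019-08-28.
2019-08-22 through 2019-08-26 overlaps/touches 2019-08-18 through 2019-08-28 → extend to 2019-08-18 through 2019-08-28.
2019-08-24 through 2019-08-25 overlaps/touches 2019-08-18 through 2019-08-28 → extend to 2019-08-18 through 2019-08-28.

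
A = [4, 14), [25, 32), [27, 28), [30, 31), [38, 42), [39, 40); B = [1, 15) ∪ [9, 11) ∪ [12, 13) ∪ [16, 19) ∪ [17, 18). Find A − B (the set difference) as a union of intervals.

[25, 32) ∪ [38, 42)

Merge the first list: [4, 14), [25, 32), [38, 42).
Merge the second list: [1, 15), [16, 19).
[4, 14): entirely removed.
[25, 32): nothing removed.
[38, 42): nothing removed.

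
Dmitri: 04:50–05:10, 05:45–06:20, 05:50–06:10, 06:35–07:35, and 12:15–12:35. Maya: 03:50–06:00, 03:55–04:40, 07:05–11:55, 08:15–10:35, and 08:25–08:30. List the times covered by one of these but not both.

03:50–04:50, 05:10–05:45, 06:00–06:20, 06:35–07:05, 07:35–11:55, 12:15–12:35

A, merged: 04:50–05:10, 05:45–06:20, 06:35–07:35, 12:15–12:35.
B, merged: 03:50–06:00, 07:05–11:55.
Only in the first: 06:00–06:20, 06:35–07:05, 12:15–12:35.
Only in the second: 03:50–04:50, 05:10–05:45, 07:35–11:55.
Together these are the periods covered by exactly one.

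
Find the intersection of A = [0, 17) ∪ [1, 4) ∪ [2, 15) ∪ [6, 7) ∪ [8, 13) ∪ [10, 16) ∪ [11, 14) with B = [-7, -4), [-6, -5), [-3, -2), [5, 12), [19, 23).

A, merged: [0, 17).
B, merged: [-7, -4), [-3, -2), [5, 12), [19, 23).
[0, 17) meets the second set on [5, 12).

[5, 12)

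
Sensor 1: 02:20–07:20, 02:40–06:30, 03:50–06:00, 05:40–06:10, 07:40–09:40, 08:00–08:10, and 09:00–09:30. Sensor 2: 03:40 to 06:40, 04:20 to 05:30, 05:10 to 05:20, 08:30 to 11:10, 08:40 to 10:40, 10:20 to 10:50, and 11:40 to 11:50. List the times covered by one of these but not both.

02:20-03:40, 06:40-07:20, 07:40-08:30, 09:40-11:10, 11:40-11:50

Merge the first list: 02:20-07:20, 07:40-09:40.
Merge the second list: 03:40-06:40, 08:30-11:10, 11:40-11:50.
Only in the first: 02:20-03:40, 06:40-07:20, 07:40-08:30.
Only in the second: 09:40-11:10, 11:40-11:50.
Together these are the periods covered by exactly one.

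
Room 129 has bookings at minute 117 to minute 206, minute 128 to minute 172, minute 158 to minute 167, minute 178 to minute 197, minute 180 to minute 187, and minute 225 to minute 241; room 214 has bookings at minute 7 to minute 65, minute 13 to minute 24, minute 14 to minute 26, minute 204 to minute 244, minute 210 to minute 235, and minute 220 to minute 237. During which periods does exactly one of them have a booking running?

A, merged: minute 117 to minute 206, minute 225 to minute 241.
B, merged: minute 7 to minute 65, minute 204 to minute 244.
Only in the first: minute 117 to minute 204.
Only in the second: minute 7 to minute 65, minute 206 to minute 225, minute 241 to minute 244.
Together these are the periods covered by exactly one.

minute 7 to minute 65, minute 117 to minute 204, minute 206 to minute 225, minute 241 to minute 244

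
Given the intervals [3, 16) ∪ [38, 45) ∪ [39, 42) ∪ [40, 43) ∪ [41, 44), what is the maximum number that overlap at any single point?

Walk the sorted start/end points keeping a running depth.
The depth first hits 4 at 41.

4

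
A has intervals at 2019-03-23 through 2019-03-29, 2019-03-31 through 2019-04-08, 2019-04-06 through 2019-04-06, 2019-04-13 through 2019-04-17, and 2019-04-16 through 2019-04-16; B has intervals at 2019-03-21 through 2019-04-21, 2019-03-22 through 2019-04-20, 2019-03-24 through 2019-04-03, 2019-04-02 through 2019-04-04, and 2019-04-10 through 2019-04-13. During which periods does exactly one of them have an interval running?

A, merged: 2019-03-23 through 2019-03-29, 2019-03-31 through 2019-04-08, 2019-04-13 through 2019-04-17.
B, merged: 2019-03-21 through 2019-04-21.
A but not B: none.
B but not A: 2019-03-21 through 2019-03-22, 2019-03-30 through 2019-03-30, 2019-04-09 through 2019-04-12, 2019-04-18 through 2019-04-21.
Combining gives A △ B.

2019-03-21 through 2019-03-22, 2019-03-30 through 2019-03-30, 2019-04-09 through 2019-04-12, 2019-04-18 through 2019-04-21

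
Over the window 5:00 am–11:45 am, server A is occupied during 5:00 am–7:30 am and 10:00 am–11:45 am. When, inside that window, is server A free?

After merging, the occupied span is 5:00 am-7:30 am, 10:00 am-11:45 am.
Uncovered inside 5:00 am-11:45 am: 7:30 am-10:00 am.

7:30 am-10:00 am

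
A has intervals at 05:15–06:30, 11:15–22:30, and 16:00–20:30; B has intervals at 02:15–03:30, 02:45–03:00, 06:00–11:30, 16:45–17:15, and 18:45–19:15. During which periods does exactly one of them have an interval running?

02:15–03:30, 05:15–06:00, 06:30–11:15, 11:30–16:45, 17:15–18:45, 19:15–22:30

Merge the first list: 05:15–06:30, 11:15–22:30.
Merge the second list: 02:15–03:30, 06:00–11:30, 16:45–17:15, 18:45–19:15.
A \ B = 05:15–06:00, 11:30–16:45, 17:15–18:45, 19:15–22:30.
B \ A = 02:15–03:30, 06:30–11:15.
Union of the two gives the symmetric difference.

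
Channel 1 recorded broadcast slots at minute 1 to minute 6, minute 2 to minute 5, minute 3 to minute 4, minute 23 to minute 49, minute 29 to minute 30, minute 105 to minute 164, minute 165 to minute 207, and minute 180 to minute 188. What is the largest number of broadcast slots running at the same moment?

3

Sweep endpoints in order; track running count of active intervals.
Peak of 3 reached at minute 3.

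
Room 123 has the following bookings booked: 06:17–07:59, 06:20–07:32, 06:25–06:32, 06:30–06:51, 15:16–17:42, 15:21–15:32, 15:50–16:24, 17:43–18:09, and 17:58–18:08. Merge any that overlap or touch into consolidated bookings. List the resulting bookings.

06:20-07:32 overlaps/touches 06:17-07:59 → extend to 06:17-07:59.
06:25-06:32 overlaps/touches 06:17-07:59 → extend to 06:17-07:59.
06:30-06:51 overlaps/touches 06:17-07:59 → extend to 06:17-07:59.
15:16-17:42 is disjoint → start new block.
15:21-15:32 overlaps/touches 15:16-17:42 → extend to 15:16-17:42.
15:50-16:24 overlaps/touches 15:16-17:42 → extend to 15:16-17:42.
17:43-18:09 is disjoint → start new block.
17:58-18:08 overlaps/touches 17:43-18:09 → extend to 17:43-18:09.

06:17-07:59, 15:16-17:42, 17:43-18:09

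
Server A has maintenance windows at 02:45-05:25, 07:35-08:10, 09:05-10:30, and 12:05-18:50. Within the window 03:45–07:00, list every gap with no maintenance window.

Covered (merged): 02:45-05:25, 07:35-08:10, 09:05-10:30, 12:05-18:50.
Gaps within 03:45-07:00: 05:25-07:00.

05:25-07:00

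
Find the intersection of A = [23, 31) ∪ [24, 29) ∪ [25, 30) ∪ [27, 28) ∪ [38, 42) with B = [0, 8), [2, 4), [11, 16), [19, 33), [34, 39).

Merge the first list: [23, 31), [38, 42).
Merge the second list: [0, 8), [11, 16), [19, 33), [34, 39).
[23, 31) meets the second set on [23, 31).
[38, 42) meets the second set on [38, 39).

[23, 31) ∪ [38, 39)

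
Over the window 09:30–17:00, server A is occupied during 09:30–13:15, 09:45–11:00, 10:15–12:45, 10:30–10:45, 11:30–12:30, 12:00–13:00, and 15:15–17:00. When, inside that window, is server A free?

13:15–15:15

After merging, the occupied span is 09:30–13:15, 15:15–17:00.
Uncovered inside 09:30–17:00: 13:15–15:15.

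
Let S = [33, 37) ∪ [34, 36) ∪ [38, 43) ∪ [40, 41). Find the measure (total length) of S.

Merged: [33, 37), [38, 43).
Lengths: 4 + 5 = 9.

9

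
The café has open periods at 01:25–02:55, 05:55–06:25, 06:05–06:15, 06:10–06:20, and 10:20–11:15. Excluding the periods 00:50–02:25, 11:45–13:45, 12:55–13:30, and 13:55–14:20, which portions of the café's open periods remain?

Merge the first list: 01:25–02:55, 05:55–06:25, 10:20–11:15.
Merge the second list: 00:50–02:25, 11:45–13:45, 13:55–14:20.
01:25–02:55 minus B → 02:25–02:55.
05:55–06:25: no B overlap → unchanged.
10:20–11:15: no B overlap → unchanged.

02:25–02:55, 05:55–06:25, 10:20–11:15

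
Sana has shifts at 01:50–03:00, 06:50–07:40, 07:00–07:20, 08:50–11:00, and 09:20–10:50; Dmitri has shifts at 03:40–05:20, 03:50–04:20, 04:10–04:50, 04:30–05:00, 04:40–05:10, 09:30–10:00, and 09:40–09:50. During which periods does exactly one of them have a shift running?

01:50–03:00, 03:40–05:20, 06:50–07:40, 08:50–09:30, 10:00–11:00

A, merged: 01:50–03:00, 06:50–07:40, 08:50–11:00.
B, merged: 03:40–05:20, 09:30–10:00.
A but not B: 01:50–03:00, 06:50–07:40, 08:50–09:30, 10:00–11:00.
B but not A: 03:40–05:20.
Combining gives A △ B.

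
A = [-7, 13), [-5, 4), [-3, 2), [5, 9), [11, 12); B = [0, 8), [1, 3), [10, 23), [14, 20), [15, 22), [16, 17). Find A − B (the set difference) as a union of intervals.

First set merges to [-7, 13).
Second set merges to [0, 8), [10, 23).
[-7, 13) with B removed leaves [-7, 0), [8, 10).

[-7, 0) ∪ [8, 10)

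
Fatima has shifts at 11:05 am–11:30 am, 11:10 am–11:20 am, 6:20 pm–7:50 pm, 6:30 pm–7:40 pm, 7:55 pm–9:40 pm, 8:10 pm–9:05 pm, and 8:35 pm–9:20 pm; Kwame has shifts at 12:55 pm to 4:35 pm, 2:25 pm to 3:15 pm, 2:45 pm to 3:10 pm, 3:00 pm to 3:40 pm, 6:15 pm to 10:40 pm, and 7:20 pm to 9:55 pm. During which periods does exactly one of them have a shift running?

Merge the first list: 11:05 am–11:30 am, 6:20 pm–7:50 pm, 7:55 pm–9:40 pm.
Merge the second list: 12:55 pm–4:35 pm, 6:15 pm–10:40 pm.
Only in the first: 11:05 am–11:30 am.
Only in the second: 12:55 pm–4:35 pm, 6:15 pm–6:20 pm, 7:50 pm–7:55 pm, 9:40 pm–10:40 pm.
Together these are the periods covered by exactly one.

11:05 am–11:30 am, 12:55 pm–4:35 pm, 6:15 pm–6:20 pm, 7:50 pm–7:55 pm, 9:40 pm–10:40 pm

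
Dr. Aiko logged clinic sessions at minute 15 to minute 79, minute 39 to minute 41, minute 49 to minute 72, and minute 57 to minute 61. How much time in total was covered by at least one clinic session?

64 minutes

Merged: minute 15 to minute 79.
Length: 64 minutes.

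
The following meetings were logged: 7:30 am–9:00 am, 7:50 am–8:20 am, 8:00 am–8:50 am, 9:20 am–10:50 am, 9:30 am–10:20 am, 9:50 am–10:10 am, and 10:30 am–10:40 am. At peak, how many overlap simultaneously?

3

Walk the sorted start/end points keeping a running depth.
The depth first hits 3 at 8:00 am.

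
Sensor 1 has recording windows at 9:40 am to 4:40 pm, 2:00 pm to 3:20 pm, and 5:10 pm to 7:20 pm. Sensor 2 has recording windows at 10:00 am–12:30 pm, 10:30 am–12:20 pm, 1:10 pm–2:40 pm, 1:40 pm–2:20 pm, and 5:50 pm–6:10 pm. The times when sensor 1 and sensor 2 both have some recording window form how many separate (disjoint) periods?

First set merges to 9:40 am–4:40 pm, 5:10 pm–7:20 pm.
Second set merges to 10:00 am–12:30 pm, 1:10 pm–2:40 pm, 5:50 pm–6:10 pm.
A ∩ B = 10:00 am–12:30 pm, 1:10 pm–2:40 pm, 5:50 pm–6:10 pm.
That is 3 disjoint pieces.

3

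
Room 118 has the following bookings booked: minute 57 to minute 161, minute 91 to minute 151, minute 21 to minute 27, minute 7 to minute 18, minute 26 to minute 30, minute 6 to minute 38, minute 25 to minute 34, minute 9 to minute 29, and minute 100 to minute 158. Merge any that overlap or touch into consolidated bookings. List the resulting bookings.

minute 6 to minute 38, minute 57 to minute 161

Sort by start: minute 6 to minute 38, minute 7 to minute 18, minute 9 to minute 29, minute 21 to minute 27, minute 25 to minute 34, minute 26 to minute 30, minute 57 to minute 161, minute 91 to minute 151, minute 100 to minute 158.
minute 7 to minute 18 overlaps/touches minute 6 to minute 38 → extend to minute 6 to minute 38.
minute 9 to minute 29 overlaps/touches minute 6 to minute 38 → extend to minute 6 to minute 38.
minute 21 to minute 27 overlaps/touches minute 6 to minute 38 → extend to minute 6 to minute 38.
minute 25 to minute 34 overlaps/touches minute 6 to minute 38 → extend to minute 6 to minute 38.
minute 26 to minute 30 overlaps/touches minute 6 to minute 38 → extend to minute 6 to minute 38.
minute 57 to minute 161 is disjoint → start new block.
minute 91 to minute 151 overlaps/touches minute 57 to minute 161 → extend to minute 57 to minute 161.
minute 100 to minute 158 overlaps/touches minute 57 to minute 161 → extend to minute 57 to minute 161.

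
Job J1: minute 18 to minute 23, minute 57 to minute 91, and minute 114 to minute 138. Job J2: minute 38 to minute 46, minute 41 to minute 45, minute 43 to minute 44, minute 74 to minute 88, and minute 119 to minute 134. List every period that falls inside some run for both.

Merge the second list: minute 38 to minute 46, minute 74 to minute 88, minute 119 to minute 134.
minute 18 to minute 23: no overlap with the second set.
minute 57 to minute 91 meets the second set on minute 74 to minute 88.
minute 114 to minute 138 meets the second set on minute 119 to minute 134.

minute 74 to minute 88, minute 119 to minute 134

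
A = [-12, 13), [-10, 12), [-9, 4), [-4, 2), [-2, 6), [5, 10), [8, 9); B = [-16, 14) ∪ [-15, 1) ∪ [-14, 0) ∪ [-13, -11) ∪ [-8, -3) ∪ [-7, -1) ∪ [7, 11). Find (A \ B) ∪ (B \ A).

Merge the first list: [-12, 13).
Merge the second list: [-16, 14).
Only in the first: none.
Only in the second: [-16, -12), [13, 14).
Together these are the periods covered by exactly one.

[-16, -12) ∪ [13, 14)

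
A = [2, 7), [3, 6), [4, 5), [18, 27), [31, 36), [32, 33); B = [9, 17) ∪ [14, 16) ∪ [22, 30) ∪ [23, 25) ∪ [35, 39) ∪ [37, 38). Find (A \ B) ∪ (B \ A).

A, merged: [2, 7), [18, 27), [31, 36).
B, merged: [9, 17), [22, 30), [35, 39).
Only in the first: [2, 7), [18, 22), [31, 35).
Only in the second: [9, 17), [27, 30), [36, 39).
Together these are the periods covered by exactly one.

[2, 7) ∪ [9, 17) ∪ [18, 22) ∪ [27, 30) ∪ [31, 35) ∪ [36, 39)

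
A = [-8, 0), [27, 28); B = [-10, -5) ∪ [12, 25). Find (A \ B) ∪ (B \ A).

[-10, -8) ∪ [-5, 0) ∪ [12, 25) ∪ [27, 28)

A but not B: [-5, 0), [27, 28).
B but not A: [-10, -8), [12, 25).
Combining gives A △ B.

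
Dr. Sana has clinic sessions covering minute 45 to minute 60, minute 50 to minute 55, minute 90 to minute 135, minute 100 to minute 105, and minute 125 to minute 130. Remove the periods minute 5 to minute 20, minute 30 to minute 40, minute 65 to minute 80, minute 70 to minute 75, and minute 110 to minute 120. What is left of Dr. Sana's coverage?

Merge the first list: minute 45 to minute 60, minute 90 to minute 135.
Merge the second list: minute 5 to minute 20, minute 30 to minute 40, minute 65 to minute 80, minute 110 to minute 120.
minute 45 to minute 60: no B overlap → unchanged.
minute 90 to minute 135 minus B → minute 90 to minute 110, minute 120 to minute 135.

minute 45 to minute 60, minute 90 to minute 110, minute 120 to minute 135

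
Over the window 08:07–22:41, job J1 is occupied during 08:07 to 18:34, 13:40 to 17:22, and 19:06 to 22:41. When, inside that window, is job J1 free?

Covered (merged): 08:07–18:34, 19:06–22:41.
Uncovered inside 08:07–22:41: 18:34–19:06.

18:34–19:06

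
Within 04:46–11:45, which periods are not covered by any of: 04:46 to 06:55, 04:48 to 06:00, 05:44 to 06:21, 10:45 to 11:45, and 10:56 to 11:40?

Covered (merged): 04:46-06:55, 10:45-11:45.
Uncovered inside 04:46-11:45: 06:55-10:45.

06:55-10:45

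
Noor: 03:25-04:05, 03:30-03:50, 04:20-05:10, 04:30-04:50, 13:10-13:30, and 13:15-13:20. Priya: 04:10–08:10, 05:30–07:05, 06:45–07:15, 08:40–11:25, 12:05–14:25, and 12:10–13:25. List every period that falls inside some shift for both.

04:20-05:10, 13:10-13:30

A, merged: 03:25-04:05, 04:20-05:10, 13:10-13:30.
B, merged: 04:10-08:10, 08:40-11:25, 12:05-14:25.
03:25-04:05 falls entirely outside B.
04:20-05:10 overlaps B on 04:20-05:10.
13:10-13:30 overlaps B on 13:10-13:30.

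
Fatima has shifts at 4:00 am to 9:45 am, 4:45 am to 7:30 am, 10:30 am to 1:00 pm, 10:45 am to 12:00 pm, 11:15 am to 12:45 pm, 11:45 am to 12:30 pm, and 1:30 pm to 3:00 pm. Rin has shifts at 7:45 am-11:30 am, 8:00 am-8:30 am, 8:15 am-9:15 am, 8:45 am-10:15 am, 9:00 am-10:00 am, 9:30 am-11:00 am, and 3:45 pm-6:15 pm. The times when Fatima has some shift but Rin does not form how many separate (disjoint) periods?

3

A, merged: 4:00 am-9:45 am, 10:30 am-1:00 pm, 1:30 pm-3:00 pm.
B, merged: 7:45 am-11:30 am, 3:45 pm-6:15 pm.
A \ B = 4:00 am-7:45 am, 11:30 am-1:00 pm, 1:30 pm-3:00 pm.
That is 3 disjoint pieces.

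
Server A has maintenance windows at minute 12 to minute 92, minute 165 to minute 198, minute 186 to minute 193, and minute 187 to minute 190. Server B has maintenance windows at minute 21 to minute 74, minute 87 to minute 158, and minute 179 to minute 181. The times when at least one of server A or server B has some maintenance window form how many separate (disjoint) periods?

Merge the first list: minute 12 to minute 92, minute 165 to minute 198.
A ∪ B = minute 12 to minute 158, minute 165 to minute 198.
That is 2 disjoint pieces.

2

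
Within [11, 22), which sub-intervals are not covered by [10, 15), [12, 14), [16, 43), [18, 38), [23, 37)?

[15, 16)

The merged coverage is [10, 15), [16, 43).
Uncovered inside [11, 22): [15, 16).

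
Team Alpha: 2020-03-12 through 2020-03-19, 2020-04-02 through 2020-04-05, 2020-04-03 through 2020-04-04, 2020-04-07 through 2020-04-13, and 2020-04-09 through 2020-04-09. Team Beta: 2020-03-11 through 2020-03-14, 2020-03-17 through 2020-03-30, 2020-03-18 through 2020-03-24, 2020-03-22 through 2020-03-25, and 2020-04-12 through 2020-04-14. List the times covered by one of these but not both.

2020-03-11 through 2020-03-11, 2020-03-15 through 2020-03-16, 2020-03-20 through 2020-03-30, 2020-04-02 through 2020-04-05, 2020-04-07 through 2020-04-11, 2020-04-14 through 2020-04-14

A, merged: 2020-03-12 through 2020-03-19, 2020-04-02 through 2020-04-05, 2020-04-07 through 2020-04-13.
B, merged: 2020-03-11 through 2020-03-14, 2020-03-17 through 2020-03-30, 2020-04-12 through 2020-04-14.
A \ B = 2020-03-15 through 2020-03-16, 2020-04-02 through 2020-04-05, 2020-04-07 through 2020-04-11.
B \ A = 2020-03-11 through 2020-03-11, 2020-03-20 through 2020-03-30, 2020-04-14 through 2020-04-14.
Union of the two gives the symmetric difference.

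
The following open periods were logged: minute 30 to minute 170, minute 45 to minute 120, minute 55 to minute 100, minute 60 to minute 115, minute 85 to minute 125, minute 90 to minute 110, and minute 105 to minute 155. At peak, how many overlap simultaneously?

Sweep endpoints in order; track running count of active intervals.
Peak of 6 reached at minute 90.

6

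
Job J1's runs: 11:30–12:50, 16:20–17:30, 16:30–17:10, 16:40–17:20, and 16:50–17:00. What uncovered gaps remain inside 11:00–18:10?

After merging, the occupied span is 11:30–12:50, 16:20–17:30.
Gaps within 11:00–18:10: 11:00–11:30, 12:50–16:20, 17:30–18:10.

11:00–11:30, 12:50–16:20, 17:30–18:10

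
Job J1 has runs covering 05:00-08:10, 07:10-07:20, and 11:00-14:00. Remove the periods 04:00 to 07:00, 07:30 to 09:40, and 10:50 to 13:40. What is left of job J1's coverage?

07:00-07:30, 13:40-14:00

First set merges to 05:00-08:10, 11:00-14:00.
05:00-08:10 with B removed leaves 07:00-07:30.
11:00-14:00 with B removed leaves 13:40-14:00.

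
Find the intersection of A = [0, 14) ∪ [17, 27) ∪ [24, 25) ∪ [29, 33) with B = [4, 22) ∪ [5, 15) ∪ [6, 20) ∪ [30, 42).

First set merges to [0, 14), [17, 27), [29, 33).
Second set merges to [4, 22), [30, 42).
[0, 14) overlaps B on [4, 14).
[17, 27) overlaps B on [17, 22).
[29, 33) overlaps B on [30, 33).

[4, 14) ∪ [17, 22) ∪ [30, 33)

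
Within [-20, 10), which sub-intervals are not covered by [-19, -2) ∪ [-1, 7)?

After merging, the occupied span is [-19, -2), [-1, 7).
Uncovered inside [-20, 10): [-20, -19), [-2, -1), [7, 10).

[-20, -19) ∪ [-2, -1) ∪ [7, 10)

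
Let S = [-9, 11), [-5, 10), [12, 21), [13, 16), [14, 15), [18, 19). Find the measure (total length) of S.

Merged: [-9, 11), [12, 21).
Lengths: 20 + 9 = 29.

29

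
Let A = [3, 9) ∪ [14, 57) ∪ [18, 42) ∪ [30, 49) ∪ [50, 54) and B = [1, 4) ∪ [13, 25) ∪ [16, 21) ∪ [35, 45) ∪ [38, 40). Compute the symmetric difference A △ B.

[1, 3) ∪ [4, 9) ∪ [13, 14) ∪ [25, 35) ∪ [45, 57)

First set merges to [3, 9), [14, 57).
Second set merges to [1, 4), [13, 25), [35, 45).
A \ B = [4, 9), [25, 35), [45, 57).
B \ A = [1, 3), [13, 14).
Union of the two gives the symmetric difference.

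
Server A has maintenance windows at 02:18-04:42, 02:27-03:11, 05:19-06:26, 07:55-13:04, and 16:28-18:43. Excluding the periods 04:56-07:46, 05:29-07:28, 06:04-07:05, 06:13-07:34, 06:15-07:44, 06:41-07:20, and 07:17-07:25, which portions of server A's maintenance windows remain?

First set merges to 02:18–04:42, 05:19–06:26, 07:55–13:04, 16:28–18:43.
Second set merges to 04:56–07:46.
02:18–04:42: no B overlap → unchanged.
05:19–06:26: fully covered by B → removed.
07:55–13:04: no B overlap → unchanged.
16:28–18:43: no B overlap → unchanged.

02:18–04:42, 07:55–13:04, 16:28–18:43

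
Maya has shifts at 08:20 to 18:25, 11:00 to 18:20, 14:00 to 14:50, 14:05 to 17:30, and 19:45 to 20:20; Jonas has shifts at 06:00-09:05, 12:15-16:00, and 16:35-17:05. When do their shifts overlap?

08:20-09:05, 12:15-16:00, 16:35-17:05

First set merges to 08:20-18:25, 19:45-20:20.
08:20-18:25 overlaps B on 08:20-09:05, 12:15-16:00, 16:35-17:05.
19:45-20:20 falls entirely outside B.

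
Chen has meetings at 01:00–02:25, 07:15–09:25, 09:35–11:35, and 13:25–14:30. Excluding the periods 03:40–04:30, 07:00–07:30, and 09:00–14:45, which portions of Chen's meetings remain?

01:00-02:25, 07:30-09:00

01:00-02:25 is untouched.
07:15-09:25 with B removed leaves 07:30-09:00.
09:35-11:35 lies entirely inside B → drops out.
13:25-14:30 lies entirely inside B → drops out.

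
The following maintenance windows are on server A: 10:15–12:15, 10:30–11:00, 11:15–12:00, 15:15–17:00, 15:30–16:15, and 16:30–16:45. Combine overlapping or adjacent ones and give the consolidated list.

10:15-12:15, 15:15-17:00

10:30-11:00 overlaps/touches 10:15-12:15 → extend to 10:15-12:15.
11:15-12:00 overlaps/touches 10:15-12:15 → extend to 10:15-12:15.
15:15-17:00 is disjoint → start new block.
15:30-16:15 overlaps/touches 15:15-17:00 → extend to 15:15-17:00.
16:30-16:45 overlaps/touches 15:15-17:00 → extend to 15:15-17:00.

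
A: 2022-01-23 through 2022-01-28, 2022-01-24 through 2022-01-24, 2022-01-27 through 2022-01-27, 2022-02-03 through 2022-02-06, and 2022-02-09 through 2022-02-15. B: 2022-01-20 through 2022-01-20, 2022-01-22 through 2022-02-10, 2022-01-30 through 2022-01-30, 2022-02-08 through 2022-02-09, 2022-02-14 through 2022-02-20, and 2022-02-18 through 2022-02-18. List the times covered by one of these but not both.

2022-01-20 through 2022-01-20, 2022-01-22 through 2022-01-22, 2022-01-29 through 2022-02-02, 2022-02-07 through 2022-02-08, 2022-02-11 through 2022-02-13, 2022-02-16 through 2022-02-20

A, merged: 2022-01-23 through 2022-01-28, 2022-02-03 through 2022-02-06, 2022-02-09 through 2022-02-15.
B, merged: 2022-01-20 through 2022-01-20, 2022-01-22 through 2022-02-10, 2022-02-14 through 2022-02-20.
A \ B = 2022-02-11 through 2022-02-13.
B \ A = 2022-01-20 through 2022-01-20, 2022-01-22 through 2022-01-22, 2022-01-29 through 2022-02-02, 2022-02-07 through 2022-02-08, 2022-02-16 through 2022-02-20.
Union of the two gives the symmetric difference.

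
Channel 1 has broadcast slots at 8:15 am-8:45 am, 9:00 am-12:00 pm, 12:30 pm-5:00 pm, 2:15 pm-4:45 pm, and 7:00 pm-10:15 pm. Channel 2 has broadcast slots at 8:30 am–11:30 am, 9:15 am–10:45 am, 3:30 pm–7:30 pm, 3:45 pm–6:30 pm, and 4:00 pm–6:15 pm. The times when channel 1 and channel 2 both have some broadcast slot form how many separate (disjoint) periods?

4

Merge the first list: 8:15 am–8:45 am, 9:00 am–12:00 pm, 12:30 pm–5:00 pm, 7:00 pm–10:15 pm.
Merge the second list: 8:30 am–11:30 am, 3:30 pm–7:30 pm.
A ∩ B = 8:30 am–8:45 am, 9:00 am–11:30 am, 3:30 pm–5:00 pm, 7:00 pm–7:30 pm.
That is 4 disjoint pieces.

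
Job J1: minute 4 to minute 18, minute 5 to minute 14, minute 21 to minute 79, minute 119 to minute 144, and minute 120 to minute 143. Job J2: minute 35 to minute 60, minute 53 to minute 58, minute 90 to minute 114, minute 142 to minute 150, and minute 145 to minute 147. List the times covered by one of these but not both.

A, merged: minute 4 to minute 18, minute 21 to minute 79, minute 119 to minute 144.
B, merged: minute 35 to minute 60, minute 90 to minute 114, minute 142 to minute 150.
A \ B = minute 4 to minute 18, minute 21 to minute 35, minute 60 to minute 79, minute 119 to minute 142.
B \ A = minute 90 to minute 114, minute 144 to minute 150.
Union of the two gives the symmetric difference.

minute 4 to minute 18, minute 21 to minute 35, minute 60 to minute 79, minute 90 to minute 114, minute 119 to minute 142, minute 144 to minute 150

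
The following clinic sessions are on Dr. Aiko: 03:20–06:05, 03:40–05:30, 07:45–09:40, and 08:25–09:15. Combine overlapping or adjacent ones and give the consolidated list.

03:40-05:30 overlaps/touches 03:20-06:05 → extend to 03:20-06:05.
07:45-09:40 is disjoint → start new block.
08:25-09:15 overlaps/touches 07:45-09:40 → extend to 07:45-09:40.

03:20-06:05, 07:45-09:40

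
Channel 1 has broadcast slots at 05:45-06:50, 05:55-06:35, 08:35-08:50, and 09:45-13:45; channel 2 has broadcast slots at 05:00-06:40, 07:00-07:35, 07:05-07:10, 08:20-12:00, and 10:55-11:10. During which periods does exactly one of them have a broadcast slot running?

05:00-05:45, 06:40-06:50, 07:00-07:35, 08:20-08:35, 08:50-09:45, 12:00-13:45

A, merged: 05:45-06:50, 08:35-08:50, 09:45-13:45.
B, merged: 05:00-06:40, 07:00-07:35, 08:20-12:00.
Only in the first: 06:40-06:50, 12:00-13:45.
Only in the second: 05:00-05:45, 07:00-07:35, 08:20-08:35, 08:50-09:45.
Together these are the periods covered by exactly one.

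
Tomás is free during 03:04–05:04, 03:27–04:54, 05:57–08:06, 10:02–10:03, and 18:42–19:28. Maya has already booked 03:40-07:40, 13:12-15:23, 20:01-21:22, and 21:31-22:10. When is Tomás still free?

03:04-03:40, 07:40-08:06, 10:02-10:03, 18:42-19:28

Merge the first list: 03:04-05:04, 05:57-08:06, 10:02-10:03, 18:42-19:28.
03:04-05:04 minus B → 03:04-03:40.
05:57-08:06 minus B → 07:40-08:06.
10:02-10:03: no B overlap → unchanged.
18:42-19:28: no B overlap → unchanged.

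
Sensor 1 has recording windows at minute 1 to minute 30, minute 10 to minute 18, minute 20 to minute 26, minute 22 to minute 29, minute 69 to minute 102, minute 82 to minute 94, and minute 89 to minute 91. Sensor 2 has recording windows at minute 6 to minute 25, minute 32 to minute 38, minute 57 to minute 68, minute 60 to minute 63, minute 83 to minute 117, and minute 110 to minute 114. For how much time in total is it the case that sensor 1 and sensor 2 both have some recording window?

38 minutes

First set merges to minute 1 to minute 30, minute 69 to minute 102.
Second set merges to minute 6 to minute 25, minute 32 to minute 38, minute 57 to minute 68, minute 83 to minute 117.
A ∩ B = minute 6 to minute 25, minute 83 to minute 102.
Total: 19 minutes + 19 minutes = 38 minutes.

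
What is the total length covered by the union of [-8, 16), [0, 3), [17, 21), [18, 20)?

28

Merged: [-8, 16), [17, 21).
Lengths: 24 + 4 = 28.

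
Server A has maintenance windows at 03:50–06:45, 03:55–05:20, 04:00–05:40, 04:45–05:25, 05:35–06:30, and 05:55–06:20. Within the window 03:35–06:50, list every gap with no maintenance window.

After merging, the occupied span is 03:50–06:45.
Gaps within 03:35–06:50: 03:35–03:50, 06:45–06:50.

03:35–03:50, 06:45–06:50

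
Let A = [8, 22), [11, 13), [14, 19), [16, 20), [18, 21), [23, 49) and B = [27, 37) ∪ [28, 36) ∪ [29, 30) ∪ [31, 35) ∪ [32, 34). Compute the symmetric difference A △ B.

[8, 22) ∪ [23, 27) ∪ [37, 49)

A, merged: [8, 22), [23, 49).
B, merged: [27, 37).
A but not B: [8, 22), [23, 27), [37, 49).
B but not A: none.
Combining gives A △ B.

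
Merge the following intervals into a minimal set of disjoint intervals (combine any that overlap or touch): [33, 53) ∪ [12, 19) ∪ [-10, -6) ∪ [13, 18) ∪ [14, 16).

[-10, -6) ∪ [12, 19) ∪ [33, 53)

Sort by start: [-10, -6), [12, 19), [13, 18), [14, 16), [33, 53).
[12, 19) is disjoint → start new block.
[13, 18) overlaps/touches [12, 19) → extend to [12, 19).
[14, 16) overlaps/touches [12, 19) → extend to [12, 19).
[33, 53) is disjoint → start new block.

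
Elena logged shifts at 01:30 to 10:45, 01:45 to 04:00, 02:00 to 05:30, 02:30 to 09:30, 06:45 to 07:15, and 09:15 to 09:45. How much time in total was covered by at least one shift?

9 h 15 min

Merged: 01:30-10:45.
Length: 9 h 15 min.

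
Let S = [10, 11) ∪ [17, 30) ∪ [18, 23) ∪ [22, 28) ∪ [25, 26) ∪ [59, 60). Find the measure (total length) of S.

Merged: [10, 11), [17, 30), [59, 60).
Lengths: 1 + 13 + 1 = 15.

15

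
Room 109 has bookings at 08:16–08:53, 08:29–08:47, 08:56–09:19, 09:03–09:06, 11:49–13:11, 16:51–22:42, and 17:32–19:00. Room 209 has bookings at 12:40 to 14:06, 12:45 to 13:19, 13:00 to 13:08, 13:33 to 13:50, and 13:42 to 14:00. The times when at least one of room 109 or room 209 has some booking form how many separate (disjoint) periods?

4

A, merged: 08:16–08:53, 08:56–09:19, 11:49–13:11, 16:51–22:42.
B, merged: 12:40–14:06.
A ∪ B = 08:16–08:53, 08:56–09:19, 11:49–14:06, 16:51–22:42.
That is 4 disjoint pieces.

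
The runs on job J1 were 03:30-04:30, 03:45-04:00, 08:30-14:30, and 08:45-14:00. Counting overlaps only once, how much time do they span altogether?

Merged: 03:30–04:30, 08:30–14:30.
Lengths: 1 h + 6 h = 7 h.

7 h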